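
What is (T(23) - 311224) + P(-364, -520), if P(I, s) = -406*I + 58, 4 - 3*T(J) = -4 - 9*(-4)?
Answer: -490174/3 ≈ -1.6339e+5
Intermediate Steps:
T(J) = -28/3 (T(J) = 4/3 - (-4 - 9*(-4))/3 = 4/3 - (-4 + 36)/3 = 4/3 - ⅓*32 = 4/3 - 32/3 = -28/3)
P(I, s) = 58 - 406*I
(T(23) - 311224) + P(-364, -520) = (-28/3 - 311224) + (58 - 406*(-364)) = -933700/3 + (58 + 147784) = -933700/3 + 147842 = -490174/3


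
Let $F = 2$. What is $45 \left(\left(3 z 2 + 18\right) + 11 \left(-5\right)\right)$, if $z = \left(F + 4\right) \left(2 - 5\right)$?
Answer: $-6525$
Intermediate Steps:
$z = -18$ ($z = \left(2 + 4\right) \left(2 - 5\right) = 6 \left(-3\right) = -18$)
$45 \left(\left(3 z 2 + 18\right) + 11 \left(-5\right)\right) = 45 \left(\left(3 \left(-18\right) 2 + 18\right) + 11 \left(-5\right)\right) = 45 \left(\left(\left(-54\right) 2 + 18\right) - 55\right) = 45 \left(\left(-108 + 18\right) - 55\right) = 45 \left(-90 - 55\right) = 45 \left(-145\right) = -6525$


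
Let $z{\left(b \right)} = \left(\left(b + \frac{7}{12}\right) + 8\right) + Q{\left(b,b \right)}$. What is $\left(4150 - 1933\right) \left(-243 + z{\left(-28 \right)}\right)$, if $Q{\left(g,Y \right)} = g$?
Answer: $- \frac{2575415}{4} \approx -6.4385 \cdot 10^{5}$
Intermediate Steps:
$z{\left(b \right)} = \frac{103}{12} + 2 b$ ($z{\left(b \right)} = \left(\left(b + \frac{7}{12}\right) + 8\right) + b = \left(\left(\frac{7}{12} + b\right) + 8\right) + b = \left(\frac{103}{12} + b\right) + b = \frac{103}{12} + 2 b$)
$\left(4150 - 1933\right) \left(-243 + z{\left(-28 \right)}\right) = \left(4150 - 1933\right) \left(-243 + \left(\frac{103}{12} + 2 \left(-28\right)\right)\right) = 2217 \left(-243 + \left(\frac{103}{12} - 56\right)\right) = 2217 \left(-243 - \frac{569}{12}\right) = 2217 \left(- \frac{3485}{12}\right) = - \frac{2575415}{4}$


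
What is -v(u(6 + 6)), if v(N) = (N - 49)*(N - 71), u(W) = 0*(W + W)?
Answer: -3479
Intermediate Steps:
u(W) = 0 (u(W) = 0*(2*W) = 0)
v(N) = (-71 + N)*(-49 + N) (v(N) = (-49 + N)*(-71 + N) = (-71 + N)*(-49 + N))
-v(u(6 + 6)) = -(3479 + 0**2 - 120*0) = -(3479 + 0 + 0) = -1*3479 = -3479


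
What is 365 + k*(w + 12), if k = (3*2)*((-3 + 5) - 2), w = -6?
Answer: 365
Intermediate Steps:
k = 0 (k = 6*(2 - 2) = 6*0 = 0)
365 + k*(w + 12) = 365 + 0*(-6 + 12) = 365 + 0*6 = 365 + 0 = 365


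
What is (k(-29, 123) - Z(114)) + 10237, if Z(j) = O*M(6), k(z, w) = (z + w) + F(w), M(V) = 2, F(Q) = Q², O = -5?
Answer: 25470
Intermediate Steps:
k(z, w) = w + z + w² (k(z, w) = (z + w) + w² = (w + z) + w² = w + z + w²)
Z(j) = -10 (Z(j) = -5*2 = -10)
(k(-29, 123) - Z(114)) + 10237 = ((123 - 29 + 123²) - 1*(-10)) + 10237 = ((123 - 29 + 15129) + 10) + 10237 = (15223 + 10) + 10237 = 15233 + 10237 = 25470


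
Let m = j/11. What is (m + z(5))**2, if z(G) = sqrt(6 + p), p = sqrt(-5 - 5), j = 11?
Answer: (1 + sqrt(6 + I*sqrt(10)))**2 ≈ 12.056 + 4.4131*I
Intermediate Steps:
p = I*sqrt(10) (p = sqrt(-10) = I*sqrt(10) ≈ 3.1623*I)
z(G) = sqrt(6 + I*sqrt(10))
m = 1 (m = 11/11 = 11*(1/11) = 1)
(m + z(5))**2 = (1 + sqrt(6 + I*sqrt(10)))**2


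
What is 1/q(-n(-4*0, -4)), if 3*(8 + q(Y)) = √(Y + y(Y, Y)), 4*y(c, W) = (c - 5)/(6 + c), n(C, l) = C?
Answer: -1728/13829 - 6*I*√30/13829 ≈ -0.12495 - 0.0023764*I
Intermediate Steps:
y(c, W) = (-5 + c)/(4*(6 + c)) (y(c, W) = ((c - 5)/(6 + c))/4 = ((-5 + c)/(6 + c))/4 = (-5 + c)/(4*(6 + c)))
q(Y) = -8 + √(Y + (-5 + Y)/(4*(6 + Y)))/3
1/q(-n(-4*0, -4)) = 1/(-8 + √((-5 - (-4)*0 + 4*(-(-4)*0)*(6 - (-4)*0))/(6 - (-4)*0))/6) = 1/(-8 + √((-5 - 1*0 + 4*(-1*0)*(6 - 1*0))/(6 - 1*0))/6) = 1/(-8 + √((-5 + 0 + 4*0*(6 + 0))/(6 + 0))/6) = 1/(-8 + √((-5 + 0 + 4*0*6)/6)/6) = 1/(-8 + √((-5 + 0 + 0)/6)/6) = 1/(-8 + √((⅙)*(-5))/6) = 1/(-8 + √(-⅚)/6) = 1/(-8 + (I*√30/6)/6) = 1/(-8 + I*√30/36)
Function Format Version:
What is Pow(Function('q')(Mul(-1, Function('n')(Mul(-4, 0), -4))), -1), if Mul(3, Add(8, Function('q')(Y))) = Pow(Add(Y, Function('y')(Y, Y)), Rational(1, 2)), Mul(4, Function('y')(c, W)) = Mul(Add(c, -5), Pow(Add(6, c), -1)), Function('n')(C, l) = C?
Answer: Add(Rational(-1728, 13829), Mul(Rational(-6, 13829), I, Pow(30, Rational(1, 2)))) ≈ Add(-0.12495, Mul(-0.0023764, I))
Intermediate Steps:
Function('y')(c, W) = Mul(Rational(1, 4), Pow(Add(6, c), -1), Add(-5, c)) (Function('y')(c, W) = Mul(Rational(1, 4), Mul(Add(c, -5), Pow(Add(6, c), -1))) = Mul(Rational(1, 4), Mul(Add(-5, c), Pow(Add(6, c), -1))) = Mul(Rational(1, 4), Mul(Pow(Add(6, c), -1), Add(-5, c))) = Mul(Rational(1, 4), Pow(Add(6, c), -1), Add(-5, c)))
Function('q')(Y) = Add(-8, Mul(Rational(1, 3), Pow(Add(Y, Mul(Rational(1, 4), Pow(Add(6, Y), -1), Add(-5, Y))), Rational(1, 2))))
Pow(Function('q')(Mul(-1, Function('n')(Mul(-4, 0), -4))), -1) = Pow(Add(-8, Mul(Rational(1, 6), Pow(Mul(Pow(Add(6, Mul(-1, Mul(-4, 0))), -1), Add(-5, Mul(-1, Mul(-4, 0)), Mul(4, Mul(-1, Mul(-4, 0)), Add(6, Mul(-1, Mul(-4, 0)))))), Rational(1, 2)))), -1) = Pow(Add(-8, Mul(Rational(1, 6), Pow(Mul(Pow(Add(6, Mul(-1, 0)), -1), Add(-5, Mul(-1, 0), Mul(4, Mul(-1, 0), Add(6, Mul(-1, 0))))), Rational(1, 2)))), -1) = Pow(Add(-8, Mul(Rational(1, 6), Pow(Mul(Pow(Add(6, 0), -1), Add(-5, 0, Mul(4, 0, Add(6, 0)))), Rational(1, 2)))), -1) = Pow(Add(-8, Mul(Rational(1, 6), Pow(Mul(Pow(6, -1), Add(-5, 0, Mul(4, 0, 6))), Rational(1, 2)))), -1) = Pow(Add(-8, Mul(Rational(1, 6), Pow(Mul(Rational(1, 6), Add(-5, 0, 0)), Rational(1, 2)))), -1) = Pow(Add(-8, Mul(Rational(1, 6), Pow(Mul(Rational(1, 6), -5), Rational(1, 2)))), -1) = Pow(Add(-8, Mul(Rational(1, 6), Pow(Rational(-5, 6), Rational(1, 2)))), -1) = Pow(Add(-8, Mul(Rational(1, 6), Mul(Rational(1, 6), I, Pow(30, Rational(1, 2))))), -1) = Pow(Add(-8, Mul(Rational(1, 36), I, Pow(30, Rational(1, 2)))), -1)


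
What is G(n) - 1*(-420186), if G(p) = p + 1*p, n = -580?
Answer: 419026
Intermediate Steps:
G(p) = 2*p (G(p) = p + p = 2*p)
G(n) - 1*(-420186) = 2*(-580) - 1*(-420186) = -1160 + 420186 = 419026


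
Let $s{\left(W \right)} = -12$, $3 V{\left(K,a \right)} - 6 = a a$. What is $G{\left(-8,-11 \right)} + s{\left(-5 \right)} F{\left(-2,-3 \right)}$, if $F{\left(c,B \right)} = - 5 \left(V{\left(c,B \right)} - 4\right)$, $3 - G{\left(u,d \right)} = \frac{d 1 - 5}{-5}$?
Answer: $\frac{299}{5} \approx 59.8$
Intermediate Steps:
$V{\left(K,a \right)} = 2 + \frac{a^{2}}{3}$ ($V{\left(K,a \right)} = 2 + \frac{a a}{3} = 2 + \frac{a^{2}}{3}$)
$G{\left(u,d \right)} = 2 + \frac{d}{5}$ ($G{\left(u,d \right)} = 3 - \frac{d 1 - 5}{-5} = 3 - \left(d - 5\right) \left(- \frac{1}{5}\right) = 3 - \left(-5 + d\right) \left(- \frac{1}{5}\right) = 3 - \left(1 - \frac{d}{5}\right) = 3 + \left(-1 + \frac{d}{5}\right) = 2 + \frac{d}{5}$)
$F{\left(c,B \right)} = 10 - \frac{5 B^{2}}{3}$ ($F{\left(c,B \right)} = - 5 \left(\left(2 + \frac{B^{2}}{3}\right) - 4\right) = - 5 \left(-2 + \frac{B^{2}}{3}\right) = 10 - \frac{5 B^{2}}{3}$)
$G{\left(-8,-11 \right)} + s{\left(-5 \right)} F{\left(-2,-3 \right)} = \left(2 + \frac{1}{5} \left(-11\right)\right) - 12 \left(10 - \frac{5 \left(-3\right)^{2}}{3}\right) = \left(2 - \frac{11}{5}\right) - 12 \left(10 - 15\right) = - \frac{1}{5} - 12 \left(10 - 15\right) = - \frac{1}{5} - -60 = - \frac{1}{5} + 60 = \frac{299}{5}$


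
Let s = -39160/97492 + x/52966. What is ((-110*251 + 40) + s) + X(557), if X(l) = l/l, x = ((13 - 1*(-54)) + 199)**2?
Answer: -17794363814047/645470159 ≈ -27568.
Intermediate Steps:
x = 70756 (x = ((13 + 54) + 199)**2 = (67 + 199)**2 = 266**2 = 70756)
X(l) = 1
s = 602999424/645470159 (s = -39160/97492 + 70756/52966 = -39160*1/97492 + 70756*(1/52966) = -9790/24373 + 35378/26483 = 602999424/645470159 ≈ 0.93420)
((-110*251 + 40) + s) + X(557) = ((-110*251 + 40) + 602999424/645470159) + 1 = ((-27610 + 40) + 602999424/645470159) + 1 = (-27570 + 602999424/645470159) + 1 = -17795009284206/645470159 + 1 = -17794363814047/645470159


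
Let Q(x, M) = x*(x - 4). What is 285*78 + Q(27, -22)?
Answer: 22851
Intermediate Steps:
Q(x, M) = x*(-4 + x)
285*78 + Q(27, -22) = 285*78 + 27*(-4 + 27) = 22230 + 27*23 = 22230 + 621 = 22851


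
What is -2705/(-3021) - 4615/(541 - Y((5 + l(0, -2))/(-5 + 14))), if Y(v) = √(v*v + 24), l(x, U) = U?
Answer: -60758452175/7957048152 - 13845*√217/2633912 ≈ -7.7132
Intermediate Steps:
Y(v) = √(24 + v²) (Y(v) = √(v² + 24) = √(24 + v²))
-2705/(-3021) - 4615/(541 - Y((5 + l(0, -2))/(-5 + 14))) = -2705/(-3021) - 4615/(541 - √(24 + ((5 - 2)/(-5 + 14))²)) = -2705*(-1/3021) - 4615/(541 - √(24 + (3/9)²)) = 2705/3021 - 4615/(541 - √(24 + (3*(⅑))²)) = 2705/3021 - 4615/(541 - √(24 + (⅓)²)) = 2705/3021 - 4615/(541 - √(24 + ⅑)) = 2705/3021 - 4615/(541 - √(217/9)) = 2705/3021 - 4615/(541 - √217/3)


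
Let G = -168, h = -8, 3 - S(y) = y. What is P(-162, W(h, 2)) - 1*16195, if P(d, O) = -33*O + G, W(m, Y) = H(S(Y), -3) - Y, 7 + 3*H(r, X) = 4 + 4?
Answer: -16308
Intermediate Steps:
S(y) = 3 - y
H(r, X) = 1/3 (H(r, X) = -7/3 + (4 + 4)/3 = -7/3 + (1/3)*8 = -7/3 + 8/3 = 1/3)
W(m, Y) = 1/3 - Y
P(d, O) = -168 - 33*O (P(d, O) = -33*O - 168 = -168 - 33*O)
P(-162, W(h, 2)) - 1*16195 = (-168 - 33*(1/3 - 1*2)) - 1*16195 = (-168 - 33*(1/3 - 2)) - 16195 = (-168 - 33*(-5/3)) - 16195 = (-168 + 55) - 16195 = -113 - 16195 = -16308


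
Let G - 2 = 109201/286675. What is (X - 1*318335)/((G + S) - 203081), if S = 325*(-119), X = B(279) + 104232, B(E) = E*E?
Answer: 5580415550/9900674107 ≈ 0.56364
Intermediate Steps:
B(E) = E²
X = 182073 (X = 279² + 104232 = 77841 + 104232 = 182073)
G = 682551/286675 (G = 2 + 109201/286675 = 682551/286675 ≈ 2.3809)
S = -38675
(X - 1*318335)/((G + S) - 203081) = (182073 - 1*318335)/((682551/286675 - 38675) - 203081) = (182073 - 318335)/(-11086473074/286675 - 203081) = -136262/(-69304718749/286675) = -136262*(-286675/69304718749) = 5580415550/9900674107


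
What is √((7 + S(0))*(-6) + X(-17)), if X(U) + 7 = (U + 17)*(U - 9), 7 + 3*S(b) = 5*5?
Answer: I*√85 ≈ 9.2195*I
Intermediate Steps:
S(b) = 6 (S(b) = -7/3 + (5*5)/3 = -7/3 + (⅓)*25 = -7/3 + 25/3 = 6)
X(U) = -7 + (-9 + U)*(17 + U) (X(U) = -7 + (U + 17)*(U - 9) = -7 + (17 + U)*(-9 + U) = -7 + (-9 + U)*(17 + U))
√((7 + S(0))*(-6) + X(-17)) = √((7 + 6)*(-6) + (-160 + (-17)² + 8*(-17))) = √(13*(-6) + (-160 + 289 - 136)) = √(-78 - 7) = √(-85) = I*√85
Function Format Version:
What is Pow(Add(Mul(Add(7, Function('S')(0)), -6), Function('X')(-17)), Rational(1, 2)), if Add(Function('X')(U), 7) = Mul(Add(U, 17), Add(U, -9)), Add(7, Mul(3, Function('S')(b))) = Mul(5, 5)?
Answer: Mul(I, Pow(85, Rational(1, 2))) ≈ Mul(9.2195, I)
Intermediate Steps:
Function('S')(b) = 6 (Function('S')(b) = Add(Rational(-7, 3), Mul(Rational(1, 3), Mul(5, 5))) = Add(Rational(-7, 3), Mul(Rational(1, 3), 25)) = Add(Rational(-7, 3), Rational(25, 3)) = 6)
Function('X')(U) = Add(-7, Mul(Add(-9, U), Add(17, U))) (Function('X')(U) = Add(-7, Mul(Add(U, 17), Add(U, -9))) = Add(-7, Mul(Add(17, U), Add(-9, U))) = Add(-7, Mul(Add(-9, U), Add(17, U))))
Pow(Add(Mul(Add(7, Function('S')(0)), -6), Function('X')(-17)), Rational(1, 2)) = Pow(Add(Mul(Add(7, 6), -6), Add(-160, Pow(-17, 2), Mul(8, -17))), Rational(1, 2)) = Pow(Add(Mul(13, -6), Add(-160, 289, -136)), Rational(1, 2)) = Pow(Add(-78, -7), Rational(1, 2)) = Pow(-85, Rational(1, 2)) = Mul(I, Pow(85, Rational(1, 2)))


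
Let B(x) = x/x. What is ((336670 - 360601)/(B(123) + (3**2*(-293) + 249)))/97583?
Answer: 23931/232930621 ≈ 0.00010274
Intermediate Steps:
B(x) = 1
((336670 - 360601)/(B(123) + (3**2*(-293) + 249)))/97583 = ((336670 - 360601)/(1 + (3**2*(-293) + 249)))/97583 = -23931/(1 + (9*(-293) + 249))*(1/97583) = -23931/(1 + (-2637 + 249))*(1/97583) = -23931/(1 - 2388)*(1/97583) = -23931/(-2387)*(1/97583) = -23931*(-1/2387)*(1/97583) = (23931/2387)*(1/97583) = 23931/232930621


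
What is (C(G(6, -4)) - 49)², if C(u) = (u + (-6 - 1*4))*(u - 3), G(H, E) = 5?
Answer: 3481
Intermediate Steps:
C(u) = (-10 + u)*(-3 + u) (C(u) = (u + (-6 - 4))*(-3 + u) = (u - 10)*(-3 + u) = (-10 + u)*(-3 + u))
(C(G(6, -4)) - 49)² = ((30 + 5² - 13*5) - 49)² = ((30 + 25 - 65) - 49)² = (-10 - 49)² = (-59)² = 3481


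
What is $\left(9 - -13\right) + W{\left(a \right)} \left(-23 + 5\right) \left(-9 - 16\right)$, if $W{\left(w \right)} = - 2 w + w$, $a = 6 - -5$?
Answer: $-4928$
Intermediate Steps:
$a = 11$ ($a = 6 + 5 = 11$)
$W{\left(w \right)} = - w$
$\left(9 - -13\right) + W{\left(a \right)} \left(-23 + 5\right) \left(-9 - 16\right) = \left(9 - -13\right) + \left(-1\right) 11 \left(-23 + 5\right) \left(-9 - 16\right) = \left(9 + 13\right) - 11 \left(\left(-18\right) \left(-25\right)\right) = 22 - 4950 = -4928$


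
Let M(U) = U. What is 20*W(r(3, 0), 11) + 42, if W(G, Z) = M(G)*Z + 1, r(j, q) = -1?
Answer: -158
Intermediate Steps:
W(G, Z) = 1 + G*Z (W(G, Z) = G*Z + 1 = 1 + G*Z)
20*W(r(3, 0), 11) + 42 = 20*(1 - 1*11) + 42 = 20*(1 - 11) + 42 = 20*(-10) + 42 = -200 + 42 = -158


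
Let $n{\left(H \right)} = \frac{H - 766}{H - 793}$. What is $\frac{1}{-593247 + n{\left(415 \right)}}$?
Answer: $- \frac{14}{8305445} \approx -1.6856 \cdot 10^{-6}$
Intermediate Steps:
$n{\left(H \right)} = \frac{-766 + H}{-793 + H}$
$\frac{1}{-593247 + n{\left(415 \right)}} = \frac{1}{-593247 + \frac{-766 + 415}{-793 + 415}} = \frac{1}{-593247 + \frac{1}{-378} \left(-351\right)} = \frac{1}{-593247 - - \frac{13}{14}} = \frac{1}{-593247 + \frac{13}{14}} = \frac{1}{- \frac{8305445}{14}} = - \frac{14}{8305445}$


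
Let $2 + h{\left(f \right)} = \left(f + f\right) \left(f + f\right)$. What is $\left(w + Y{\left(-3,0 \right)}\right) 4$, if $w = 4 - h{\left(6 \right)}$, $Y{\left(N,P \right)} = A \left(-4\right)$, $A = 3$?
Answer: $-600$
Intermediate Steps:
$h{\left(f \right)} = -2 + 4 f^{2}$ ($h{\left(f \right)} = -2 + \left(f + f\right) \left(f + f\right) = -2 + 2 f 2 f = -2 + 4 f^{2}$)
$Y{\left(N,P \right)} = -12$ ($Y{\left(N,P \right)} = 3 \left(-4\right) = -12$)
$w = -138$ ($w = 4 - \left(-2 + 4 \cdot 6^{2}\right) = 4 - \left(-2 + 4 \cdot 36\right) = 4 - \left(-2 + 144\right) = 4 - 142 = -138$)
$\left(w + Y{\left(-3,0 \right)}\right) 4 = \left(-138 - 12\right) 4 = \left(-150\right) 4 = -600$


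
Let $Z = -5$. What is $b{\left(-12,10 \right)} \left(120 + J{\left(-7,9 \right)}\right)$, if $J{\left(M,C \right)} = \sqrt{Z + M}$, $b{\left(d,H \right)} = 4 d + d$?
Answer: $-7200 - 120 i \sqrt{3} \approx -7200.0 - 207.85 i$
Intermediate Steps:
$b{\left(d,H \right)} = 5 d$
$J{\left(M,C \right)} = \sqrt{-5 + M}$
$b{\left(-12,10 \right)} \left(120 + J{\left(-7,9 \right)}\right) = 5 \left(-12\right) \left(120 + \sqrt{-5 - 7}\right) = - 60 \left(120 + \sqrt{-12}\right) = - 60 \left(120 + 2 i \sqrt{3}\right) = -7200 - 120 i \sqrt{3}$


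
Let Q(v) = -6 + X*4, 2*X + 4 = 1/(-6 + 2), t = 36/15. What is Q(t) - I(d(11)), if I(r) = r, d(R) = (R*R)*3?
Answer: -755/2 ≈ -377.50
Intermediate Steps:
t = 12/5 (t = 36*(1/15) = 12/5 ≈ 2.4000)
d(R) = 3*R² (d(R) = R²*3 = 3*R²)
X = -17/8 (X = -2 + 1/(2*(-6 + 2)) = -2 + (½)/(-4) = -2 + (½)*(-¼) = -2 - ⅛ = -17/8 ≈ -2.1250)
Q(v) = -29/2 (Q(v) = -6 - 17/8*4 = -6 - 17/2 = -29/2)
Q(t) - I(d(11)) = -29/2 - 3*11² = -29/2 - 3*121 = -29/2 - 1*363 = -29/2 - 363 = -755/2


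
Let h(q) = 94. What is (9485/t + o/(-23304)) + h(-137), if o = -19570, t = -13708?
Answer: 1879727683/19965702 ≈ 94.148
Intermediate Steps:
(9485/t + o/(-23304)) + h(-137) = (9485/(-13708) - 19570/(-23304)) + 94 = (9485*(-1/13708) - 19570*(-1/23304)) + 94 = (-9485/13708 + 9785/11652) + 94 = 2951695/19965702 + 94 = 1879727683/19965702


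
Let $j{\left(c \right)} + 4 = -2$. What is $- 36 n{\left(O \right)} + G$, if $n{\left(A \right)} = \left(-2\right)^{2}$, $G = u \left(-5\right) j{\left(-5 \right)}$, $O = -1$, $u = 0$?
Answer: $-144$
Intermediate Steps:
$j{\left(c \right)} = -6$ ($j{\left(c \right)} = -4 - 2 = -6$)
$G = 0$ ($G = 0 \left(-5\right) \left(-6\right) = 0 \left(-6\right) = 0$)
$n{\left(A \right)} = 4$
$- 36 n{\left(O \right)} + G = \left(-36\right) 4 + 0 = -144 + 0 = -144$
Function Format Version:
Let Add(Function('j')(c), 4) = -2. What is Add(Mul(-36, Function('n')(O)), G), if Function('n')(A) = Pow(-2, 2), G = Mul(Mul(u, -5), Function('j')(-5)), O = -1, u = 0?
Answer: -144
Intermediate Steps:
Function('j')(c) = -6 (Function('j')(c) = Add(-4, -2) = -6)
G = 0 (G = Mul(Mul(0, -5), -6) = Mul(0, -6) = 0)
Function('n')(A) = 4
Add(Mul(-36, Function('n')(O)), G) = Add(Mul(-36, 4), 0) = Add(-144, 0) = -144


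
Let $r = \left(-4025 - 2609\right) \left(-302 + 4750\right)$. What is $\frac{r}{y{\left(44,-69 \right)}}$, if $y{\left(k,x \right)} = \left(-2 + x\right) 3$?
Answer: $\frac{29508032}{213} \approx 1.3854 \cdot 10^{5}$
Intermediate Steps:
$y{\left(k,x \right)} = -6 + 3 x$
$r = -29508032$ ($r = \left(-6634\right) 4448 = -29508032$)
$\frac{r}{y{\left(44,-69 \right)}} = - \frac{29508032}{-6 + 3 \left(-69\right)} = - \frac{29508032}{-6 - 207} = - \frac{29508032}{-213} = \left(-29508032\right) \left(- \frac{1}{213}\right) = \frac{29508032}{213}$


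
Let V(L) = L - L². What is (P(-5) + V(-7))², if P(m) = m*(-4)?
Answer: 1296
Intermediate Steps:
P(m) = -4*m
(P(-5) + V(-7))² = (-4*(-5) - 7*(1 - 1*(-7)))² = (20 - 7*(1 + 7))² = (20 - 7*8)² = (20 - 56)² = (-36)² = 1296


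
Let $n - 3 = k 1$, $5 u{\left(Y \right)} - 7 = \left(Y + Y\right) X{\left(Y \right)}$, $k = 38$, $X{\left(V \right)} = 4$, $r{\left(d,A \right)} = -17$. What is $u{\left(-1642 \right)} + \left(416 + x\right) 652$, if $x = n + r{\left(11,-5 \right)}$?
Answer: $\frac{1421271}{5} \approx 2.8425 \cdot 10^{5}$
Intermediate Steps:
$u{\left(Y \right)} = \frac{7}{5} + \frac{8 Y}{5}$ ($u{\left(Y \right)} = \frac{7}{5} + \frac{\left(Y + Y\right) 4}{5} = \frac{7}{5} + \frac{2 Y 4}{5} = \frac{7}{5} + \frac{8 Y}{5}$)
$n = 41$ ($n = 3 + 38 \cdot 1 = 3 + 38 = 41$)
$x = 24$ ($x = 41 - 17 = 24$)
$u{\left(-1642 \right)} + \left(416 + x\right) 652 = \left(\frac{7}{5} + \frac{8}{5} \left(-1642\right)\right) + \left(416 + 24\right) 652 = \left(\frac{7}{5} - \frac{13136}{5}\right) + 440 \cdot 652 = - \frac{13129}{5} + 286880 = \frac{1421271}{5}$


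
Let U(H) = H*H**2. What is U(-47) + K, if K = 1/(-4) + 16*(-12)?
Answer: -416061/4 ≈ -1.0402e+5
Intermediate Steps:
U(H) = H**3
K = -769/4 (K = -1/4 - 192 = -769/4 ≈ -192.25)
U(-47) + K = (-47)**3 - 769/4 = -103823 - 769/4 = -416061/4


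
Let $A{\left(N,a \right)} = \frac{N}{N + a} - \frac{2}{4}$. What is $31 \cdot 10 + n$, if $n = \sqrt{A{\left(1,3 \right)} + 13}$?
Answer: $310 + \frac{\sqrt{51}}{2} \approx 313.57$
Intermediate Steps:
$A{\left(N,a \right)} = - \frac{1}{2} + \frac{N}{N + a}$ ($A{\left(N,a \right)} = \frac{N}{N + a} - \frac{1}{2} = - \frac{1}{2} + \frac{N}{N + a}$)
$n = \frac{\sqrt{51}}{2}$ ($n = \sqrt{\frac{1 - 3}{2 \left(1 + 3\right)} + 13} = \sqrt{\frac{1 - 3}{2 \cdot 4} + 13} = \sqrt{\frac{1}{2} \cdot \frac{1}{4} \left(-2\right) + 13} = \sqrt{- \frac{1}{4} + 13} = \sqrt{\frac{51}{4}} = \frac{\sqrt{51}}{2} \approx 3.5707$)
$31 \cdot 10 + n = 31 \cdot 10 + \frac{\sqrt{51}}{2} = 310 + \frac{\sqrt{51}}{2}$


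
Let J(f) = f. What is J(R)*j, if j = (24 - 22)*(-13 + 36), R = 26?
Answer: 1196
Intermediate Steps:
j = 46 (j = 2*23 = 46)
J(R)*j = 26*46 = 1196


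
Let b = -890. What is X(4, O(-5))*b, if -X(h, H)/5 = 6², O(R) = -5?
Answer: 160200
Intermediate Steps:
X(h, H) = -180 (X(h, H) = -5*6² = -5*36 = -180)
X(4, O(-5))*b = -180*(-890) = 160200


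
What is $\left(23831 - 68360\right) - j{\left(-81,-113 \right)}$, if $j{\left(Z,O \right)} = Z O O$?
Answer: $989760$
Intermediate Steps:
$j{\left(Z,O \right)} = Z O^{2}$ ($j{\left(Z,O \right)} = O Z O = Z O^{2}$)
$\left(23831 - 68360\right) - j{\left(-81,-113 \right)} = \left(23831 - 68360\right) - - 81 \left(-113\right)^{2} = -44529 - \left(-81\right) 12769 = -44529 - -1034289 = -44529 + 1034289 = 989760$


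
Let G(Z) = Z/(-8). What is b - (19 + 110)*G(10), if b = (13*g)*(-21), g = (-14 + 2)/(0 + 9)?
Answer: 2101/4 ≈ 525.25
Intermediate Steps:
G(Z) = -Z/8 (G(Z) = Z*(-⅛) = -Z/8)
g = -4/3 (g = -12/9 = -12*⅑ = -4/3 ≈ -1.3333)
b = 364 (b = (13*(-4/3))*(-21) = -52/3*(-21) = 364)
b - (19 + 110)*G(10) = 364 - (19 + 110)*(-⅛*10) = 364 - 129*(-5)/4 = 364 - 1*(-645/4) = 364 + 645/4 = 2101/4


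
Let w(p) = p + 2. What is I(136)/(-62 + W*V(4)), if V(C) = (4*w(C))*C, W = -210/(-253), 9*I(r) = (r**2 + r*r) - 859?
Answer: 9141649/40266 ≈ 227.03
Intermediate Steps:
w(p) = 2 + p
I(r) = -859/9 + 2*r**2/9 (I(r) = ((r**2 + r*r) - 859)/9 = ((r**2 + r**2) - 859)/9 = (2*r**2 - 859)/9 = (-859 + 2*r**2)/9 = -859/9 + 2*r**2/9)
W = 210/253 (W = -210*(-1/253) = 210/253 ≈ 0.83004)
V(C) = C*(8 + 4*C) (V(C) = (4*(2 + C))*C = (8 + 4*C)*C = C*(8 + 4*C))
I(136)/(-62 + W*V(4)) = (-859/9 + (2/9)*136**2)/(-62 + 210*(4*4*(2 + 4))/253) = (-859/9 + (2/9)*18496)/(-62 + 210*(4*4*6)/253) = (-859/9 + 36992/9)/(-62 + (210/253)*96) = 36133/(9*(-62 + 20160/253)) = 36133/(9*(4474/253)) = (36133/9)*(253/4474) = 9141649/40266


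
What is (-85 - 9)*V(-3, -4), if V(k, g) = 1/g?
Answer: 47/2 ≈ 23.500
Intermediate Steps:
(-85 - 9)*V(-3, -4) = (-85 - 9)/(-4) = -94*(-1/4) = 47/2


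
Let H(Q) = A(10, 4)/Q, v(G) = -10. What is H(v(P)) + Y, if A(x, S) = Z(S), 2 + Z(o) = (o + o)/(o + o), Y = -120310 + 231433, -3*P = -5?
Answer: 1111231/10 ≈ 1.1112e+5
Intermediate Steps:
P = 5/3 (P = -⅓*(-5) = 5/3 ≈ 1.6667)
Y = 111123
Z(o) = -1 (Z(o) = -2 + (o + o)/(o + o) = -2 + (2*o)/((2*o)) = -2 + (2*o)*(1/(2*o)) = -2 + 1 = -1)
A(x, S) = -1
H(Q) = -1/Q
H(v(P)) + Y = -1/(-10) + 111123 = -1*(-⅒) + 111123 = ⅒ + 111123 = 1111231/10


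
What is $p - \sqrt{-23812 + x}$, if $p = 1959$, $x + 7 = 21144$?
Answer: $1959 - 5 i \sqrt{107} \approx 1959.0 - 51.72 i$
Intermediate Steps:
$x = 21137$ ($x = -7 + 21144 = 21137$)
$p - \sqrt{-23812 + x} = 1959 - \sqrt{-23812 + 21137} = 1959 - \sqrt{-2675} = 1959 - 5 i \sqrt{107}$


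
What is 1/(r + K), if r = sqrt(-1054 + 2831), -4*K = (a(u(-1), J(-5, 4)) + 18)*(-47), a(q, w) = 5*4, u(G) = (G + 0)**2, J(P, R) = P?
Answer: 1786/790341 - 4*sqrt(1777)/790341 ≈ 0.0020464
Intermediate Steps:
u(G) = G**2
a(q, w) = 20
K = 893/2 (K = -(20 + 18)*(-47)/4 = -19*(-47)/2 = -1/4*(-1786) = 893/2 ≈ 446.50)
r = sqrt(1777) ≈ 42.154
1/(r + K) = 1/(sqrt(1777) + 893/2) = 1/(893/2 + sqrt(1777))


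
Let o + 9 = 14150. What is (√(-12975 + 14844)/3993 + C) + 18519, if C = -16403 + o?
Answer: 16257 + √1869/3993 ≈ 16257.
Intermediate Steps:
o = 14141 (o = -9 + 14150 = 14141)
C = -2262 (C = -16403 + 14141 = -2262)
(√(-12975 + 14844)/3993 + C) + 18519 = (√(-12975 + 14844)/3993 - 2262) + 18519 = (√1869*(1/3993) - 2262) + 18519 = (√1869/3993 - 2262) + 18519 = (-2262 + √1869/3993) + 18519 = 16257 + √1869/3993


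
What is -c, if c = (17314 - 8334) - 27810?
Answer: 18830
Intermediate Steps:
c = -18830 (c = 8980 - 27810 = -18830)
-c = -1*(-18830) = 18830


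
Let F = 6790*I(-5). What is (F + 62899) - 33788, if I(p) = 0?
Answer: 29111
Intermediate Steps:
F = 0 (F = 6790*0 = 0)
(F + 62899) - 33788 = (0 + 62899) - 33788 = 62899 - 33788 = 29111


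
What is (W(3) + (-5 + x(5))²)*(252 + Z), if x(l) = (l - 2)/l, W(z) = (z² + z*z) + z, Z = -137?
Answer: 23207/5 ≈ 4641.4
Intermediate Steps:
W(z) = z + 2*z² (W(z) = (z² + z²) + z = 2*z² + z = z + 2*z²)
x(l) = (-2 + l)/l
(W(3) + (-5 + x(5))²)*(252 + Z) = (3*(1 + 2*3) + (-5 + (-2 + 5)/5)²)*(252 - 137) = (3*(1 + 6) + (-5 + (⅕)*3)²)*115 = (3*7 + (-5 + ⅗)²)*115 = (21 + (-22/5)²)*115 = (21 + 484/25)*115 = (1009/25)*115 = 23207/5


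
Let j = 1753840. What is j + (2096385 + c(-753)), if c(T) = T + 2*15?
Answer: 3849502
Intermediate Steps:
c(T) = 30 + T (c(T) = T + 30 = 30 + T)
j + (2096385 + c(-753)) = 1753840 + (2096385 + (30 - 753)) = 1753840 + (2096385 - 723) = 1753840 + 2095662 = 3849502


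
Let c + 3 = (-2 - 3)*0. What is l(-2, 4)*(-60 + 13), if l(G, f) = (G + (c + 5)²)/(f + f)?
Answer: -47/4 ≈ -11.750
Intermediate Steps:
c = -3 (c = -3 + (-2 - 3)*0 = -3 - 5*0 = -3 + 0 = -3)
l(G, f) = (4 + G)/(2*f) (l(G, f) = (G + (-3 + 5)²)/(f + f) = (G + 2²)/((2*f)) = (G + 4)*(1/(2*f)) = (4 + G)*(1/(2*f)) = (4 + G)/(2*f))
l(-2, 4)*(-60 + 13) = ((½)*(4 - 2)/4)*(-60 + 13) = ((½)*(¼)*2)*(-47) = (¼)*(-47) = -47/4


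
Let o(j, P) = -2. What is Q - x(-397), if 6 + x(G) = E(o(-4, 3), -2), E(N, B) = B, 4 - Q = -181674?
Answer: 181686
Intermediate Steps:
Q = 181678 (Q = 4 - 1*(-181674) = 4 + 181674 = 181678)
x(G) = -8 (x(G) = -6 - 2 = -8)
Q - x(-397) = 181678 - 1*(-8) = 181678 + 8 = 181686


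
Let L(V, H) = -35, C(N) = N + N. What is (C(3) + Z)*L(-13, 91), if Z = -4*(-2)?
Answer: -490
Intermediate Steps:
Z = 8
C(N) = 2*N
(C(3) + Z)*L(-13, 91) = (2*3 + 8)*(-35) = (6 + 8)*(-35) = 14*(-35) = -490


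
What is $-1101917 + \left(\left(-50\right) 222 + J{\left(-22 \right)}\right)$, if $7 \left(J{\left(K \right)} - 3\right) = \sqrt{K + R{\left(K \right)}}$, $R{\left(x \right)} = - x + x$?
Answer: $-1113014 + \frac{i \sqrt{22}}{7} \approx -1.113 \cdot 10^{6} + 0.67006 i$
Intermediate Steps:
$R{\left(x \right)} = 0$
$J{\left(K \right)} = 3 + \frac{\sqrt{K}}{7}$ ($J{\left(K \right)} = 3 + \frac{\sqrt{K + 0}}{7} = 3 + \frac{\sqrt{K}}{7}$)
$-1101917 + \left(\left(-50\right) 222 + J{\left(-22 \right)}\right) = -1101917 + \left(\left(-50\right) 222 + \left(3 + \frac{\sqrt{-22}}{7}\right)\right) = -1101917 - \left(11097 - \frac{i \sqrt{22}}{7}\right) = -1113014 + \frac{i \sqrt{22}}{7}$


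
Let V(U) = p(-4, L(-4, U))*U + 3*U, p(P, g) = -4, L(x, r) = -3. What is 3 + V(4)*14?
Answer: -53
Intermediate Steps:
V(U) = -U (V(U) = -4*U + 3*U = -U)
3 + V(4)*14 = 3 - 1*4*14 = 3 - 4*14 = 3 - 56 = -53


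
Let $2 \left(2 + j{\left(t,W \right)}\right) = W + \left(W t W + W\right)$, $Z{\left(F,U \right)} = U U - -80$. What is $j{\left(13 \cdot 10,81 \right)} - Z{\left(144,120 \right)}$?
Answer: $412064$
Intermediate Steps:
$Z{\left(F,U \right)} = 80 + U^{2}$ ($Z{\left(F,U \right)} = U^{2} + 80 = 80 + U^{2}$)
$j{\left(t,W \right)} = -2 + W + \frac{t W^{2}}{2}$ ($j{\left(t,W \right)} = -2 + \frac{W + \left(W t W + W\right)}{2} = -2 + \frac{W + \left(t W^{2} + W\right)}{2} = -2 + \frac{W + \left(W + t W^{2}\right)}{2} = -2 + \frac{2 W + t W^{2}}{2} = -2 + \left(W + \frac{t W^{2}}{2}\right) = -2 + W + \frac{t W^{2}}{2}$)
$j{\left(13 \cdot 10,81 \right)} - Z{\left(144,120 \right)} = \left(-2 + 81 + \frac{13 \cdot 10 \cdot 81^{2}}{2}\right) - \left(80 + 120^{2}\right) = \left(-2 + 81 + \frac{1}{2} \cdot 130 \cdot 6561\right) - \left(80 + 14400\right) = \left(-2 + 81 + 426465\right) - 14480 = 426544 - 14480 = 412064$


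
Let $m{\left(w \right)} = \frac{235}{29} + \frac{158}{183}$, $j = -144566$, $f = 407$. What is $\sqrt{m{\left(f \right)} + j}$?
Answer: $\frac{5 i \sqrt{162853611069}}{5307} \approx 380.21 i$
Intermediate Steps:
$m{\left(w \right)} = \frac{47587}{5307}$ ($m{\left(w \right)} = 235 \cdot \frac{1}{29} + 158 \cdot \frac{1}{183} = \frac{235}{29} + \frac{158}{183} = \frac{47587}{5307}$)
$\sqrt{m{\left(f \right)} + j} = \sqrt{\frac{47587}{5307} - 144566} = \sqrt{- \frac{767164175}{5307}} = \frac{5 i \sqrt{162853611069}}{5307}$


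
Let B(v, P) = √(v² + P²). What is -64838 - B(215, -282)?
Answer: -64838 - √125749 ≈ -65193.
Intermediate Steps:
B(v, P) = √(P² + v²)
-64838 - B(215, -282) = -64838 - √((-282)² + 215²) = -64838 - √(79524 + 46225) = -64838 - √125749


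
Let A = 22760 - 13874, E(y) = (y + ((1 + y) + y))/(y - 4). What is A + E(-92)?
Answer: 853331/96 ≈ 8888.9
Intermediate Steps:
E(y) = (1 + 3*y)/(-4 + y) (E(y) = (y + (1 + 2*y))/(-4 + y) = (1 + 3*y)/(-4 + y))
A = 8886
A + E(-92) = 8886 + (1 + 3*(-92))/(-4 - 92) = 8886 + (1 - 276)/(-96) = 8886 - 1/96*(-275) = 8886 + 275/96 = 853331/96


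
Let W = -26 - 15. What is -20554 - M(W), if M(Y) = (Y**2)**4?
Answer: -7984925249675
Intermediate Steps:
W = -41
M(Y) = Y**8
-20554 - M(W) = -20554 - 1*(-41)**8 = -20554 - 1*7984925229121 = -20554 - 7984925229121 = -7984925249675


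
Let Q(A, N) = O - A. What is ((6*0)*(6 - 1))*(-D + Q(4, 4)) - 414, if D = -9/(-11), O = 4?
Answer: -414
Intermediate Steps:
D = 9/11 (D = -9*(-1/11) = 9/11 ≈ 0.81818)
Q(A, N) = 4 - A
((6*0)*(6 - 1))*(-D + Q(4, 4)) - 414 = ((6*0)*(6 - 1))*(-1*9/11 + (4 - 1*4)) - 414 = (0*5)*(-9/11 + (4 - 4)) - 414 = 0*(-9/11 + 0) - 414 = 0*(-9/11) - 414 = 0 - 414 = -414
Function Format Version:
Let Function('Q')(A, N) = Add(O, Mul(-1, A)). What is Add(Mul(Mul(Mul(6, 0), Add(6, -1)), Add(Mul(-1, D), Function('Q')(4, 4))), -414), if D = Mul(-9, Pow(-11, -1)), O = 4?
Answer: -414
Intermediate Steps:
D = Rational(9, 11) (D = Mul(-9, Rational(-1, 11)) = Rational(9, 11) ≈ 0.81818)
Function('Q')(A, N) = Add(4, Mul(-1, A))
Add(Mul(Mul(Mul(6, 0), Add(6, -1)), Add(Mul(-1, D), Function('Q')(4, 4))), -414) = Add(Mul(Mul(Mul(6, 0), Add(6, -1)), Add(Mul(-1, Rational(9, 11)), Add(4, Mul(-1, 4)))), -414) = Add(Mul(Mul(0, 5), Add(Rational(-9, 11), Add(4, -4))), -414) = Add(Mul(0, Add(Rational(-9, 11), 0)), -414) = Add(Mul(0, Rational(-9, 11)), -414) = Add(0, -414) = -414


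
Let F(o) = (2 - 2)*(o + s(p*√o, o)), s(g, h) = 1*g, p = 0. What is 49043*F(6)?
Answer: 0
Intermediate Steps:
s(g, h) = g
F(o) = 0 (F(o) = (2 - 2)*(o + 0*√o) = 0*(o + 0) = 0*o = 0)
49043*F(6) = 49043*0 = 0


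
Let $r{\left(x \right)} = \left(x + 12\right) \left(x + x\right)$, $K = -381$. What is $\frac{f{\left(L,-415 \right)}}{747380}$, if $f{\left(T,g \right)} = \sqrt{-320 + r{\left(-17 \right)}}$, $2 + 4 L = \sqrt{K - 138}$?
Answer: $\frac{i \sqrt{6}}{149476} \approx 1.6387 \cdot 10^{-5} i$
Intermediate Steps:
$r{\left(x \right)} = 2 x \left(12 + x\right)$ ($r{\left(x \right)} = \left(12 + x\right) 2 x = 2 x \left(12 + x\right)$)
$L = - \frac{1}{2} + \frac{i \sqrt{519}}{4}$ ($L = - \frac{1}{2} + \frac{\sqrt{-381 - 138}}{4} = - \frac{1}{2} + \frac{\sqrt{-519}}{4} = - \frac{1}{2} + \frac{i \sqrt{519}}{4} \approx -0.5 + 5.6954 i$)
$f{\left(T,g \right)} = 5 i \sqrt{6}$ ($f{\left(T,g \right)} = \sqrt{-320 + 2 \left(-17\right) \left(12 - 17\right)} = \sqrt{-320 + 2 \left(-17\right) \left(-5\right)} = \sqrt{-320 + 170} = \sqrt{-150} = 5 i \sqrt{6}$)
$\frac{f{\left(L,-415 \right)}}{747380} = \frac{5 i \sqrt{6}}{747380} = 5 i \sqrt{6} \cdot \frac{1}{747380} = \frac{i \sqrt{6}}{149476}$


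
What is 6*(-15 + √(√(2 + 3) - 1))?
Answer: -90 + 6*√(-1 + √5) ≈ -83.329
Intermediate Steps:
6*(-15 + √(√(2 + 3) - 1)) = 6*(-15 + √(√5 - 1)) = 6*(-15 + √(-1 + √5)) = -90 + 6*√(-1 + √5)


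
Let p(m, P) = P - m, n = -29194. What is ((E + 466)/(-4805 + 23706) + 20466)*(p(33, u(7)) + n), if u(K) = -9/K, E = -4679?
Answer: -79143345756494/132307 ≈ -5.9818e+8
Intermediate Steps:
((E + 466)/(-4805 + 23706) + 20466)*(p(33, u(7)) + n) = ((-4679 + 466)/(-4805 + 23706) + 20466)*((-9/7 - 1*33) - 29194) = (-4213/18901 + 20466)*((-9*⅐ - 33) - 29194) = (-4213*1/18901 + 20466)*((-9/7 - 33) - 29194) = (-4213/18901 + 20466)*(-240/7 - 29194) = (386823653/18901)*(-204598/7) = -79143345756494/132307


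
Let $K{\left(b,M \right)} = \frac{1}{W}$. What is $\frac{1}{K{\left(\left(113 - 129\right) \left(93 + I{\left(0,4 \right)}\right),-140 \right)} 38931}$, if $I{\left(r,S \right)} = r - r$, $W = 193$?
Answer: $\frac{193}{38931} \approx 0.0049575$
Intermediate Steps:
$I{\left(r,S \right)} = 0$
$K{\left(b,M \right)} = \frac{1}{193}$
$\frac{1}{K{\left(\left(113 - 129\right) \left(93 + I{\left(0,4 \right)}\right),-140 \right)} 38931} = \frac{\frac{1}{\frac{1}{193}}}{38931} = 193 \cdot \frac{1}{38931} = \frac{193}{38931}$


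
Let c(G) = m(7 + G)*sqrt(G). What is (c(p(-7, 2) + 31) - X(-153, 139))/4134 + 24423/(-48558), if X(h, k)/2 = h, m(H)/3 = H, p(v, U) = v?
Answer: -4783663/11152154 + 31*sqrt(6)/689 ≈ -0.31874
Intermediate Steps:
m(H) = 3*H
X(h, k) = 2*h
c(G) = sqrt(G)*(21 + 3*G) (c(G) = (3*(7 + G))*sqrt(G) = (21 + 3*G)*sqrt(G) = sqrt(G)*(21 + 3*G))
(c(p(-7, 2) + 31) - X(-153, 139))/4134 + 24423/(-48558) = (3*sqrt(-7 + 31)*(7 + (-7 + 31)) - 2*(-153))/4134 + 24423/(-48558) = (3*sqrt(24)*(7 + 24) - 1*(-306))*(1/4134) + 24423*(-1/48558) = (3*(2*sqrt(6))*31 + 306)*(1/4134) - 8141/16186 = (186*sqrt(6) + 306)*(1/4134) - 8141/16186 = (306 + 186*sqrt(6))*(1/4134) - 8141/16186 = (51/689 + 31*sqrt(6)/689) - 8141/16186 = -4783663/11152154 + 31*sqrt(6)/689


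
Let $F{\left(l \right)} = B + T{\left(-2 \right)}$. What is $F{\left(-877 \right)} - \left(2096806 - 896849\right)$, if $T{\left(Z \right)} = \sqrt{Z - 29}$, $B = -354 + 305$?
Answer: $-1200006 + i \sqrt{31} \approx -1.2 \cdot 10^{6} + 5.5678 i$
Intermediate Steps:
$B = -49$
$T{\left(Z \right)} = \sqrt{-29 + Z}$
$F{\left(l \right)} = -49 + i \sqrt{31}$ ($F{\left(l \right)} = -49 + \sqrt{-29 - 2} = -49 + \sqrt{-31} = -49 + i \sqrt{31}$)
$F{\left(-877 \right)} - \left(2096806 - 896849\right) = \left(-49 + i \sqrt{31}\right) - \left(2096806 - 896849\right) = \left(-49 + i \sqrt{31}\right) - 1199957 = -1200006 + i \sqrt{31}$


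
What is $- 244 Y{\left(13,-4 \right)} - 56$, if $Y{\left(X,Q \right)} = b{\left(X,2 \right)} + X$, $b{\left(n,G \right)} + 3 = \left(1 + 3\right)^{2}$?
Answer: $-6400$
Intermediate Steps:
$b{\left(n,G \right)} = 13$ ($b{\left(n,G \right)} = -3 + \left(1 + 3\right)^{2} = -3 + 4^{2} = -3 + 16 = 13$)
$Y{\left(X,Q \right)} = 13 + X$
$- 244 Y{\left(13,-4 \right)} - 56 = - 244 \left(13 + 13\right) - 56 = \left(-244\right) 26 - 56 = -6344 - 56 = -6400$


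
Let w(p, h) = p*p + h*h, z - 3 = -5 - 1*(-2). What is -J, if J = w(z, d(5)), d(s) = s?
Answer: -25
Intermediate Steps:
z = 0 (z = 3 + (-5 - 1*(-2)) = 3 + (-5 + 2) = 3 - 3 = 0)
w(p, h) = h**2 + p**2 (w(p, h) = p**2 + h**2 = h**2 + p**2)
J = 25 (J = 5**2 + 0**2 = 25 + 0 = 25)
-J = -1*25 = -25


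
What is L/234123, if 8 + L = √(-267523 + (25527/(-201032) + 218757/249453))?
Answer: -8/234123 + I*√2076456069748575128016910/652267139690556 ≈ -3.417e-5 + 0.0022092*I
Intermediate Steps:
L = -8 + I*√2076456069748575128016910/2786001972 (L = -8 + √(-267523 + (25527/(-201032) + 218757/249453)) = -8 + √(-267523 + (25527*(-1/201032) + 218757*(1/249453))) = -8 + √(-267523 + (-25527/201032 + 72919/83151)) = -8 + √(-267523 + 12536456831/16716011832) = -8 + √(-4471905096875305/16716011832) = -8 + I*√2076456069748575128016910/2786001972 ≈ -8.0 + 517.23*I)
L/234123 = (-8 + I*√2076456069748575128016910/2786001972)/234123 = (-8 + I*√2076456069748575128016910/2786001972)*(1/234123) = -8/234123 + I*√2076456069748575128016910/652267139690556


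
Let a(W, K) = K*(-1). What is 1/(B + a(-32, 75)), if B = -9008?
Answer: -1/9083 ≈ -0.00011010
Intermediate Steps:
a(W, K) = -K
1/(B + a(-32, 75)) = 1/(-9008 - 1*75) = 1/(-9008 - 75) = 1/(-9083) = -1/9083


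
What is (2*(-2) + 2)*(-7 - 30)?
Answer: 74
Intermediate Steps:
(2*(-2) + 2)*(-7 - 30) = (-4 + 2)*(-37) = -2*(-37) = 74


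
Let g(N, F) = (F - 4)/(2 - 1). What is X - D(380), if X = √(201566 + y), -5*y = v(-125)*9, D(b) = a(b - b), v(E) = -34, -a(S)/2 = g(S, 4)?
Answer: 2*√1260170/5 ≈ 449.03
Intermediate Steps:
g(N, F) = -4 + F (g(N, F) = (-4 + F)/1 = (-4 + F)*1 = -4 + F)
a(S) = 0 (a(S) = -2*(-4 + 4) = -2*0 = 0)
D(b) = 0
y = 306/5 (y = -(-34)*9/5 = -⅕*(-306) = 306/5 ≈ 61.200)
X = 2*√1260170/5 (X = √(201566 + 306/5) = √(1008136/5) = 2*√1260170/5 ≈ 449.03)
X - D(380) = 2*√1260170/5 - 1*0 = 2*√1260170/5 + 0 = 2*√1260170/5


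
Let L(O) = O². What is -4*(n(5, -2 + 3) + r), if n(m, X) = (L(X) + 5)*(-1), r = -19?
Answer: 100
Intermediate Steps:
n(m, X) = -5 - X² (n(m, X) = (X² + 5)*(-1) = (5 + X²)*(-1) = -5 - X²)
-4*(n(5, -2 + 3) + r) = -4*((-5 - (-2 + 3)²) - 19) = -4*((-5 - 1*1²) - 19) = -4*((-5 - 1*1) - 19) = -4*((-5 - 1) - 19) = -4*(-6 - 19) = -4*(-25) = 100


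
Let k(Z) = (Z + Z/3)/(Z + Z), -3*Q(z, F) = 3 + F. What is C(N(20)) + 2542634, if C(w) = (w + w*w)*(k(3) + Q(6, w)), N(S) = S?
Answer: 2539694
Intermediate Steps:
Q(z, F) = -1 - F/3 (Q(z, F) = -(3 + F)/3 = -1 - F/3)
k(Z) = ⅔ (k(Z) = (Z + Z*(⅓))/((2*Z)) = (Z + Z/3)*(1/(2*Z)) = (4*Z/3)*(1/(2*Z)) = ⅔)
C(w) = (-⅓ - w/3)*(w + w²) (C(w) = (w + w*w)*(⅔ + (-1 - w/3)) = (w + w²)*(-⅓ - w/3) = (-⅓ - w/3)*(w + w²))
C(N(20)) + 2542634 = -⅓*20*(1 - 1*20 + 20*(3 + 20)) + 2542634 = -⅓*20*(1 - 20 + 20*23) + 2542634 = -⅓*20*(1 - 20 + 460) + 2542634 = -⅓*20*441 + 2542634 = -2940 + 2542634 = 2539694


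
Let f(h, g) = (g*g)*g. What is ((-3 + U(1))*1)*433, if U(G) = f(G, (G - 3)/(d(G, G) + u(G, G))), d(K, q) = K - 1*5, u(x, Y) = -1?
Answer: -158911/125 ≈ -1271.3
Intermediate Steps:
d(K, q) = -5 + K (d(K, q) = K - 5 = -5 + K)
f(h, g) = g³ (f(h, g) = g²*g = g³)
U(G) = (-3 + G)³/(-6 + G)³ (U(G) = ((G - 3)/((-5 + G) - 1))³ = ((-3 + G)/(-6 + G))³ = (-3 + G)³/(-6 + G)³)
((-3 + U(1))*1)*433 = ((-3 + (-3 + 1)³/(-6 + 1)³)*1)*433 = ((-3 + (-2)³/(-5)³)*1)*433 = ((-3 - 1/125*(-8))*1)*433 = ((-3 + 8/125)*1)*433 = -367/125*1*433 = -367/125*433 = -158911/125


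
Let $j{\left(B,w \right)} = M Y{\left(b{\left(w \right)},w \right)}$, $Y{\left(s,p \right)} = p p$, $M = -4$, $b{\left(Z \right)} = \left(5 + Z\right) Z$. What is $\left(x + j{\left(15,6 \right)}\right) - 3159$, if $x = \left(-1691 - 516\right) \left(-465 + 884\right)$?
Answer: $-928036$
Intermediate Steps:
$b{\left(Z \right)} = Z \left(5 + Z\right)$
$Y{\left(s,p \right)} = p^{2}$
$x = -924733$ ($x = \left(-2207\right) 419 = -924733$)
$j{\left(B,w \right)} = - 4 w^{2}$
$\left(x + j{\left(15,6 \right)}\right) - 3159 = \left(-924733 - 4 \cdot 6^{2}\right) - 3159 = \left(-924733 - 144\right) - 3159 = -924877 - 3159 = -928036$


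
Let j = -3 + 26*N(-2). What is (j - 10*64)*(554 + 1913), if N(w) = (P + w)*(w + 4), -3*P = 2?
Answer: -5785115/3 ≈ -1.9284e+6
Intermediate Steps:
P = -⅔ (P = -⅓*2 = -⅔ ≈ -0.66667)
N(w) = (4 + w)*(-⅔ + w) (N(w) = (-⅔ + w)*(w + 4) = (-⅔ + w)*(4 + w) = (4 + w)*(-⅔ + w))
j = -425/3 (j = -3 + 26*(-8/3 + (-2)² + (10/3)*(-2)) = -3 + 26*(-8/3 + 4 - 20/3) = -3 + 26*(-16/3) = -3 - 416/3 = -425/3 ≈ -141.67)
(j - 10*64)*(554 + 1913) = (-425/3 - 10*64)*(554 + 1913) = (-425/3 - 640)*2467 = -2345/3*2467 = -5785115/3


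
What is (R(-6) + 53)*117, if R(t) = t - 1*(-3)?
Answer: 5850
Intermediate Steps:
R(t) = 3 + t (R(t) = t + 3 = 3 + t)
(R(-6) + 53)*117 = ((3 - 6) + 53)*117 = (-3 + 53)*117 = 50*117 = 5850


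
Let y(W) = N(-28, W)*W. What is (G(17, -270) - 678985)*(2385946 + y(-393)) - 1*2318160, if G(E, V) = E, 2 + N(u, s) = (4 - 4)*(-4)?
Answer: -1620516970736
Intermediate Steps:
N(u, s) = -2 (N(u, s) = -2 + (4 - 4)*(-4) = -2 + 0*(-4) = -2 + 0 = -2)
y(W) = -2*W
(G(17, -270) - 678985)*(2385946 + y(-393)) - 1*2318160 = (17 - 678985)*(2385946 - 2*(-393)) - 1*2318160 = -678968*(2385946 + 786) - 2318160 = -678968*2386732 - 2318160 = -1620514652576 - 2318160 = -1620516970736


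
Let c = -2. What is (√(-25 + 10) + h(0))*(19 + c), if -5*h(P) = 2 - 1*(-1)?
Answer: -51/5 + 17*I*√15 ≈ -10.2 + 65.841*I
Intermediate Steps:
h(P) = -⅗ (h(P) = -(2 - 1*(-1))/5 = -(2 + 1)/5 = -⅕*3 = -⅗)
(√(-25 + 10) + h(0))*(19 + c) = (√(-25 + 10) - ⅗)*(19 - 2) = (√(-15) - ⅗)*17 = (I*√15 - ⅗)*17 = (-⅗ + I*√15)*17 = -51/5 + 17*I*√15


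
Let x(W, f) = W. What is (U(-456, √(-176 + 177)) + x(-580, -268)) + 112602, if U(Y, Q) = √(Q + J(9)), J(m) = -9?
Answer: 112022 + 2*I*√2 ≈ 1.1202e+5 + 2.8284*I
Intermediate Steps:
U(Y, Q) = √(-9 + Q) (U(Y, Q) = √(Q - 9) = √(-9 + Q))
(U(-456, √(-176 + 177)) + x(-580, -268)) + 112602 = (√(-9 + √(-176 + 177)) - 580) + 112602 = (√(-9 + √1) - 580) + 112602 = (√(-9 + 1) - 580) + 112602 = (√(-8) - 580) + 112602 = (2*I*√2 - 580) + 112602 = (-580 + 2*I*√2) + 112602 = 112022 + 2*I*√2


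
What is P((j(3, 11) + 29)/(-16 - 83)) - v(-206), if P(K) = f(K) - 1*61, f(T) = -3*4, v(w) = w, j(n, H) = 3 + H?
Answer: 133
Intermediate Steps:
f(T) = -12
P(K) = -73 (P(K) = -12 - 1*61 = -12 - 61 = -73)
P((j(3, 11) + 29)/(-16 - 83)) - v(-206) = -73 - 1*(-206) = -73 + 206 = 133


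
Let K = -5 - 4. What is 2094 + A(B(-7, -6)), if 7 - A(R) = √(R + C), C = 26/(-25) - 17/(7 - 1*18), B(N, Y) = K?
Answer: 2101 - 4*I*√1606/55 ≈ 2101.0 - 2.9145*I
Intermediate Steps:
K = -9
B(N, Y) = -9
C = 139/275 (C = 26*(-1/25) - 17/(7 - 18) = -26/25 - 17/(-11) = -26/25 - 17*(-1/11) = -26/25 + 17/11 = 139/275 ≈ 0.50546)
A(R) = 7 - √(139/275 + R) (A(R) = 7 - √(R + 139/275) = 7 - √(139/275 + R))
2094 + A(B(-7, -6)) = 2094 + (7 - √(1529 + 3025*(-9))/55) = 2094 + (7 - √(1529 - 27225)/55) = 2094 + (7 - 4*I*√1606/55) = 2101 - 4*I*√1606/55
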